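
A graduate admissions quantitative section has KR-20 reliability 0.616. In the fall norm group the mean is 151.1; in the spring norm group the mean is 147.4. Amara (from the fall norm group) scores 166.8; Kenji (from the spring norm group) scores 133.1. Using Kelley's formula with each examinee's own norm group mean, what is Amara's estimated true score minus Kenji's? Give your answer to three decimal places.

T̂_Amara = 0.616(166.8) + 0.384(151.1) = 160.77120
T̂_Kenji = 0.616(133.1) + 0.384(147.4) = 138.59120
Difference = 160.77120 − 138.59120 = 22.18000

22.180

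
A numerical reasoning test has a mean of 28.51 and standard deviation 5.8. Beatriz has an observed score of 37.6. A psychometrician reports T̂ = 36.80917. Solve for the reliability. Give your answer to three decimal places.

T̂ = ρX + (1 − ρ)μ  ⇒  T̂ − μ = ρ(X − μ)
ρ = (T̂ − μ)/(X − μ) = (36.80917 − 28.51) / (37.6 − 28.51) = 8.29917 / 9.09 = 0.91300

0.913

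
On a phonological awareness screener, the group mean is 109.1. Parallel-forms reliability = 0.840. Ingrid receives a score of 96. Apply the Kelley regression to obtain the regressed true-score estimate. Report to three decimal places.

Weight the observed score by reliability and the mean by (1 − reliability): T̂ = 0.840·96 + 0.160·109.1 = 80.640 + 17.4560 = 98.0960.

98.096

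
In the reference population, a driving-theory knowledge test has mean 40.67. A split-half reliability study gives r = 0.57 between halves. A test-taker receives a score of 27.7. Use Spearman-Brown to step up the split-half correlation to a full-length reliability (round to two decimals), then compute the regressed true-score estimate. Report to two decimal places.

Spearman-Brown: ρ = 2r/(1 + r) = 2(0.57)/(1 + 0.57) = 1.140/1.57 = 0.7261 → 0.73
T̂ = 0.73(27.7) + 0.27(40.67) = 20.221 + 10.9809 = 31.202 → 31.20

31.20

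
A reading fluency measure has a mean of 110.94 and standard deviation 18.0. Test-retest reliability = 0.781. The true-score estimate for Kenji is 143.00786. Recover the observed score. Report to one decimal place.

T̂ = ρX + (1 − ρ)μ  ⇒  X = (T̂ − (1 − ρ)μ) / ρ
X = (143.00786 − 0.219 × 110.94) / 0.781 = (143.00786 − 24.29586) / 0.781 = 118.71200 / 0.781 = 152.000

152.0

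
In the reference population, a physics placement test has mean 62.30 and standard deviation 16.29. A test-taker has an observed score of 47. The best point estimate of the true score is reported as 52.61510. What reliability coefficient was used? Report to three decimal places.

0.633

T̂ = ρX + (1 − ρ)μ  ⇒  T̂ − μ = ρ(X − μ)
ρ = (T̂ − μ)/(X − μ) = (52.61510 − 62.30) / (47 − 62.30) = -9.68490 / -15.30 = 0.63300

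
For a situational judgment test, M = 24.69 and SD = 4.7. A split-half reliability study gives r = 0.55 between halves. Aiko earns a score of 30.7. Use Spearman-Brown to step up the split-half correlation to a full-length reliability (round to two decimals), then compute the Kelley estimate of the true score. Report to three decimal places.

28.957

Spearman-Brown: ρ = 2r/(1 + r) = 2(0.55)/(1 + 0.55) = 1.100/1.55 = 0.7097 → 0.71
T̂ = 0.71(30.7) + 0.29(24.69) = 21.797 + 7.1601 = 28.9571 → 28.957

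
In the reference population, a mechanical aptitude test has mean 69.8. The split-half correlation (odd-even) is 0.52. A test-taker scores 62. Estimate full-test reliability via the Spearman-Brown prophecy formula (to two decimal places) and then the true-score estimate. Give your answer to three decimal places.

Spearman-Brown: ρ = 2r/(1 + r) = 2(0.52)/(1 + 0.52) = 1.040/1.52 = 0.6842 → 0.68
T̂ = ρX + (1 − ρ)μ
  = 0.68 × 62 + 0.32 × 69.8
  = 42.16 + 22.336
  = 64.4960
  ≈ 64.496

64.496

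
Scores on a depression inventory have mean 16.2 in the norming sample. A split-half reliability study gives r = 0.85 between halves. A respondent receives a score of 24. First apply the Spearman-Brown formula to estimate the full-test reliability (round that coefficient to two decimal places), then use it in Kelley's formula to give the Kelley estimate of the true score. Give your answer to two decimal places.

Spearman-Brown: ρ = 2r/(1 + r) = 2(0.85)/(1 + 0.85) = 1.700/1.85 = 0.9189 → 0.92
Weight the observed score by reliability and the mean by (1 − reliability): T̂ = 0.92·24 + 0.08·16.2 = 22.08 + 1.296 = 23.376.

23.38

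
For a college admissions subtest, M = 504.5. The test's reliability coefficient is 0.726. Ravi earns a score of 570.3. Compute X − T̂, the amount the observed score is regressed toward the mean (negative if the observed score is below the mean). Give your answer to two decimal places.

Weight the observed score by reliability and the mean by (1 − reliability): T̂ = 0.726·570.3 + 0.274·504.5 = 414.0378 + 138.2330 = 552.2708.
X − T̂ = 570.3 − 552.271 = 18.029 → 18.03

18.03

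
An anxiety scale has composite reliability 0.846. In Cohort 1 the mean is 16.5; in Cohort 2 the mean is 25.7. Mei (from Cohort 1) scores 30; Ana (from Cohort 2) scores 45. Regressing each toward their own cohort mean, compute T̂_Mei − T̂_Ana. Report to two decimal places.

T̂_Mei = 0.846(30) + 0.154(16.5) = 27.9210
T̂_Ana = 0.846(45) + 0.154(25.7) = 42.0278
Difference = 27.9210 − 42.0278 = -14.1068

-14.11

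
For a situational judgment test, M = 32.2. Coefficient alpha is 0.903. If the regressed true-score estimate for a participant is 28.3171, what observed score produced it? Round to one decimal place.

27.9

T̂ = ρX + (1 − ρ)μ  ⇒  X = (T̂ − (1 − ρ)μ) / ρ
X = (28.3171 − 0.097 × 32.2) / 0.903 = (28.3171 − 3.1234) / 0.903 = 25.1937 / 0.903 = 27.900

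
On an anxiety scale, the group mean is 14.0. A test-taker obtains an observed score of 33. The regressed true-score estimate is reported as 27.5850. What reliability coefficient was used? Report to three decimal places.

T̂ = ρX + (1 − ρ)μ  ⇒  T̂ − μ = ρ(X − μ)
ρ = (T̂ − μ)/(X − μ) = (27.5850 − 14.0) / (33 − 14.0) = 13.5850 / 19.0 = 0.71500

0.715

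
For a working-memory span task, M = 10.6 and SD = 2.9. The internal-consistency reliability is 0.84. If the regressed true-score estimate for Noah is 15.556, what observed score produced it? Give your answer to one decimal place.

T̂ = ρX + (1 − ρ)μ  ⇒  X = (T̂ − (1 − ρ)μ) / ρ
X = (15.556 − 0.16 × 10.6) / 0.84 = (15.556 − 1.696) / 0.84 = 13.860 / 0.84 = 16.500

16.5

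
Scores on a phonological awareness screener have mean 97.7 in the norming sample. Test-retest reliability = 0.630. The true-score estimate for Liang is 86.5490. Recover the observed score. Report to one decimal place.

T̂ = ρX + (1 − ρ)μ  ⇒  X = (T̂ − (1 − ρ)μ) / ρ
X = (86.5490 − 0.370 × 97.7) / 0.630 = (86.5490 − 36.1490) / 0.630 = 50.4000 / 0.630 = 80.000

80.0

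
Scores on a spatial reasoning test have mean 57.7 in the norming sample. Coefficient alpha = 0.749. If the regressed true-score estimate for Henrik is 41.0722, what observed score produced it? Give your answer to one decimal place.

T̂ = ρX + (1 − ρ)μ  ⇒  X = (T̂ − (1 − ρ)μ) / ρ
X = (41.0722 − 0.251 × 57.7) / 0.749 = (41.0722 − 14.4827) / 0.749 = 26.5895 / 0.749 = 35.500

35.5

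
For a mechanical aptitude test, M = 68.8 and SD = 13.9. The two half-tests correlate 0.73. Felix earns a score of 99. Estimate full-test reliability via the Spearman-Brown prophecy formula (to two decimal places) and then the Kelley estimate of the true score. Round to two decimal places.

94.17

Spearman-Brown: ρ = 2r/(1 + r) = 2(0.73)/(1 + 0.73) = 1.460/1.73 = 0.8439 → 0.84
T̂ = ρX + (1 − ρ)μ
  = 0.84 × 99 + 0.16 × 68.8
  = 83.16 + 11.008
  = 94.168
  ≈ 94.17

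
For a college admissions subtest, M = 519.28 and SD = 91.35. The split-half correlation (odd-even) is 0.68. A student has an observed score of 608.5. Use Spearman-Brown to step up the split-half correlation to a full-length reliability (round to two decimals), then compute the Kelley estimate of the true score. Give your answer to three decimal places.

591.548

Spearman-Brown: ρ = 2r/(1 + r) = 2(0.68)/(1 + 0.68) = 1.360/1.68 = 0.8095 → 0.81
T̂ = 0.81(608.5) + 0.19(519.28) = 492.885 + 98.6632 = 591.5482 → 591.548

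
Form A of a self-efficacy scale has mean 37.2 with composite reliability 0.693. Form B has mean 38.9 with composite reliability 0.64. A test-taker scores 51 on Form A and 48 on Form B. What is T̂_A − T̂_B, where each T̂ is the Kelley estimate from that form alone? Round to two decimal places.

T̂_A = 0.693(51) + 0.307(37.2) = 46.7634
T̂_B = 0.64(48) + 0.36(38.9) = 44.7240
T̂_A − T̂_B = 2.0394

2.04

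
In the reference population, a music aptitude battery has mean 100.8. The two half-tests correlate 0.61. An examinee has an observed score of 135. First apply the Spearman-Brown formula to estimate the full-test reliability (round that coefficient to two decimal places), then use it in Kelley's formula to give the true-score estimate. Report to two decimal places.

Spearman-Brown: ρ = 2r/(1 + r) = 2(0.61)/(1 + 0.61) = 1.220/1.61 = 0.7578 → 0.76
Regress the observed score toward the mean by the unreliability: T̂ = 0.76·135 + 0.24·100.8 = 102.60 + 24.192 = 126.792.

126.79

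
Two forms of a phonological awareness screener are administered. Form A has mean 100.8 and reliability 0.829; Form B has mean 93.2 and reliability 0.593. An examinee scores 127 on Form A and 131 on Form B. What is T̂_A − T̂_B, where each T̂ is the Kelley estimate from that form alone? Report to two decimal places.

6.90

T̂_A = 0.829(127) + 0.171(100.8) = 122.5198
T̂_B = 0.593(131) + 0.407(93.2) = 115.6154
T̂_A − T̂_B = 6.9044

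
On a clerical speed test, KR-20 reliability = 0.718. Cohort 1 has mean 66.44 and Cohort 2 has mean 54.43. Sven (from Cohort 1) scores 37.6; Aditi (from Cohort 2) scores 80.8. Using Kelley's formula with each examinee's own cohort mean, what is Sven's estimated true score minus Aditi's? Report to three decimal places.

T̂_Sven = 0.718(37.6) + 0.282(66.44) = 45.73288
T̂_Aditi = 0.718(80.8) + 0.282(54.43) = 73.36366
Difference = 45.73288 − 73.36366 = -27.63078

-27.631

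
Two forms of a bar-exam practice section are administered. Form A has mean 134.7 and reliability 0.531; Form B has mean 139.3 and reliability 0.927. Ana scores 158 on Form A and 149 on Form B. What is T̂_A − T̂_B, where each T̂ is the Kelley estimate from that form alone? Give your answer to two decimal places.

T̂_A = 0.531(158) + 0.469(134.7) = 147.0723
T̂_B = 0.927(149) + 0.073(139.3) = 148.2919
T̂_A − T̂_B = -1.2196

-1.22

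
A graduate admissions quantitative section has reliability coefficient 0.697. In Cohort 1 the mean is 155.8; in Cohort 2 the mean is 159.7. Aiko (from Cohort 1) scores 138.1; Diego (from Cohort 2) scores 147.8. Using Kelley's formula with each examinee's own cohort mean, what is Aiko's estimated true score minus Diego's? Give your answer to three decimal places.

-7.943

T̂_Aiko = 0.697(138.1) + 0.303(155.8) = 143.46310
T̂_Diego = 0.697(147.8) + 0.303(159.7) = 151.40570
Difference = 143.46310 − 151.40570 = -7.94260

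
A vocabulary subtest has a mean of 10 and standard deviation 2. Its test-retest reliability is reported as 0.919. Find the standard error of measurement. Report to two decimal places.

SEM = SD · √(1 − ρ) = 2 × √0.081 = 2 × 0.2846 = 0.569

0.57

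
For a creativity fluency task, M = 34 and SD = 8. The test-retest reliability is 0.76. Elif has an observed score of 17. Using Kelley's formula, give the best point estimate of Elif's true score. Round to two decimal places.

21.08

T̂ = ρX + (1 − ρ)μ
  = 0.76 × 17 + 0.24 × 34
  = 12.92 + 8.16
  = 21.080
  ≈ 21.08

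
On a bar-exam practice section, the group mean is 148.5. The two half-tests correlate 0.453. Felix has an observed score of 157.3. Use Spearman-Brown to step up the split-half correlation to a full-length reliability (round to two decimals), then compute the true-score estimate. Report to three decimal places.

153.956

Spearman-Brown: ρ = 2r/(1 + r) = 2(0.453)/(1 + 0.453) = 0.9060/1.453 = 0.6235 → 0.62
Weight the observed score by reliability and the mean by (1 − reliability): T̂ = 0.62·157.3 + 0.38·148.5 = 97.526 + 56.430 = 153.9560.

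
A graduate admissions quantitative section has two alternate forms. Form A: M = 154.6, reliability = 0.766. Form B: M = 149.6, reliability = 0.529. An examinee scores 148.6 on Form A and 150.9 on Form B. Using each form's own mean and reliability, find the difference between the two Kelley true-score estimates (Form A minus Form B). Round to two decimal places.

-0.28

T̂_A = 0.766(148.6) + 0.234(154.6) = 150.0040
T̂_B = 0.529(150.9) + 0.471(149.6) = 150.2877
T̂_A − T̂_B = -0.2837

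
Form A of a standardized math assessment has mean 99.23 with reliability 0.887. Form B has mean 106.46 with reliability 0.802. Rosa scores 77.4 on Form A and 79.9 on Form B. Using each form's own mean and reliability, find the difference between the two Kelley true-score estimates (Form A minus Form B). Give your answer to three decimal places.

T̂_A = 0.887(77.4) + 0.113(99.23) = 79.86679
T̂_B = 0.802(79.9) + 0.198(106.46) = 85.15888
T̂_A − T̂_B = -5.29209

-5.292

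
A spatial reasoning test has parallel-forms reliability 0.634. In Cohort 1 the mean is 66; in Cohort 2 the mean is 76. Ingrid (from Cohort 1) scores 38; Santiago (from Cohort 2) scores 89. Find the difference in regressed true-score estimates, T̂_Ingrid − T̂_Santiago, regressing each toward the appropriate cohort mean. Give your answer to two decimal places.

T̂_Ingrid = 0.634(38) + 0.366(66) = 48.2480
T̂_Santiago = 0.634(89) + 0.366(76) = 84.2420
Difference = 48.2480 − 84.2420 = -35.9940

-35.99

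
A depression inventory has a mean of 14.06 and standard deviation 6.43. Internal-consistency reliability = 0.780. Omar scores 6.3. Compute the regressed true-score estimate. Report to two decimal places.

8.01

Kelley's formula gives T̂ = 0.780·6.3 + 0.220·14.06 = 4.9140 + 3.09320 = 8.007.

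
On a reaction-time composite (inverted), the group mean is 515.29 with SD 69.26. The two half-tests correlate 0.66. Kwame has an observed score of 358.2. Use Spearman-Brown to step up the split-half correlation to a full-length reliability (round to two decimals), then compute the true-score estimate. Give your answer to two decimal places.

Spearman-Brown: ρ = 2r/(1 + r) = 2(0.66)/(1 + 0.66) = 1.320/1.66 = 0.7952 → 0.80
T̂ = 0.80(358.2) + 0.20(515.29) = 286.560 + 103.0580 = 389.618 → 389.62

389.62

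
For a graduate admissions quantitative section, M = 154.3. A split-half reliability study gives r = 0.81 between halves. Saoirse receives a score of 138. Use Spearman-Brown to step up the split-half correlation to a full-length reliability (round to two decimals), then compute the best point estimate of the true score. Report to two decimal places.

Spearman-Brown: ρ = 2r/(1 + r) = 2(0.81)/(1 + 0.81) = 1.620/1.81 = 0.8950 → 0.90
T̂ = 0.90(138) + 0.10(154.3) = 124.20 + 15.430 = 139.630 → 139.63

139.63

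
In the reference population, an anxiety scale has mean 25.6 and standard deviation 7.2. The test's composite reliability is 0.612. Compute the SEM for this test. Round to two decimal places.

SEM = SD · √(1 − ρ) = 7.2 × √0.388 = 7.2 × 0.6229 = 4.485

4.48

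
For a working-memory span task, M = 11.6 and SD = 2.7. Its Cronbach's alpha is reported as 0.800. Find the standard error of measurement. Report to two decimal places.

SEM = SD · √(1 − ρ) = 2.7 × √0.200 = 2.7 × 0.4472 = 1.207

1.21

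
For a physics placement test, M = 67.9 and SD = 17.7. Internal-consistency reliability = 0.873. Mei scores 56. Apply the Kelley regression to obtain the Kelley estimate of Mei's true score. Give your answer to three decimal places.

Weight the observed score by reliability and the mean by (1 − reliability): T̂ = 0.873·56 + 0.127·67.9 = 48.888 + 8.6233 = 57.5113.

57.511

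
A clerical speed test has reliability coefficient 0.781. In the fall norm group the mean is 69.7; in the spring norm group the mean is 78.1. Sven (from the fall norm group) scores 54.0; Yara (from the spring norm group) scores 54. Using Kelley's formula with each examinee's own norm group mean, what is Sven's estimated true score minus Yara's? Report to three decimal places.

-1.840

T̂_Sven = 0.781(54.0) + 0.219(69.7) = 57.43830
T̂_Yara = 0.781(54) + 0.219(78.1) = 59.27790
Difference = 57.43830 − 59.27790 = -1.83960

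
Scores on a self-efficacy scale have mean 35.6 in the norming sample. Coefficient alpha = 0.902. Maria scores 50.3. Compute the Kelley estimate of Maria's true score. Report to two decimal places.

T̂ = ρX + (1 − ρ)μ
  = 0.902 × 50.3 + 0.098 × 35.6
  = 45.3706 + 3.4888
  = 48.859
  ≈ 48.86

48.86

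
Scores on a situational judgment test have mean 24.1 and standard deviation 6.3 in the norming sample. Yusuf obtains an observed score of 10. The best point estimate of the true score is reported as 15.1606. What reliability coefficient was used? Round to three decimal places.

0.634

T̂ = ρX + (1 − ρ)μ  ⇒  T̂ − μ = ρ(X − μ)
ρ = (T̂ − μ)/(X − μ) = (15.1606 − 24.1) / (10 − 24.1) = -8.9394 / -14.1 = 0.63400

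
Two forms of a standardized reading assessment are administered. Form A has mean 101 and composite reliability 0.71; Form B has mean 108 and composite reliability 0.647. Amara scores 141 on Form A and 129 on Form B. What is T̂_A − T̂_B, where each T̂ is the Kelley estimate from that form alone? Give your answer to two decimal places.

T̂_A = 0.71(141) + 0.29(101) = 129.4000
T̂_B = 0.647(129) + 0.353(108) = 121.5870
T̂_A − T̂_B = 7.8130

7.81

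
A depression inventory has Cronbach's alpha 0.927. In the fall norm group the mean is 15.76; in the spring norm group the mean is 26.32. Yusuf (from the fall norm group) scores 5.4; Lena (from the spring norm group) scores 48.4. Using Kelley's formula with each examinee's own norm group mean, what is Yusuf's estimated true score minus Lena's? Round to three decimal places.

-40.632

T̂_Yusuf = 0.927(5.4) + 0.073(15.76) = 6.15628
T̂_Lena = 0.927(48.4) + 0.073(26.32) = 46.78816
Difference = 6.15628 − 46.78816 = -40.63188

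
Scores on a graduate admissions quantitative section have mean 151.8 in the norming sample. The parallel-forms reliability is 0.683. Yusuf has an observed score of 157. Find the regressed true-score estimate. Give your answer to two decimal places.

T̂ = 0.683(157) + 0.317(151.8) = 107.231 + 48.1206 = 155.352 → 155.35

155.35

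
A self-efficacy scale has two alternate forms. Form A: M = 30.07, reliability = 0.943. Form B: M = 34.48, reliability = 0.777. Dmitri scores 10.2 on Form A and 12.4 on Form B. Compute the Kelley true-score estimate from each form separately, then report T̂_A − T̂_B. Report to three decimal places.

-5.991

T̂_A = 0.943(10.2) + 0.057(30.07) = 11.33259
T̂_B = 0.777(12.4) + 0.223(34.48) = 17.32384
T̂_A − T̂_B = -5.99125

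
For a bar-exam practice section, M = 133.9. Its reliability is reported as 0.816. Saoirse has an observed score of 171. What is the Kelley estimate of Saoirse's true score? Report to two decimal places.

Regress the observed score toward the mean by the unreliability: T̂ = 0.816·171 + 0.184·133.9 = 139.536 + 24.6376 = 164.174.

164.17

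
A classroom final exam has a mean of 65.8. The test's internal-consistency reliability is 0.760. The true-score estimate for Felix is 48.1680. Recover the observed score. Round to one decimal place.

42.6

T̂ = ρX + (1 − ρ)μ  ⇒  X = (T̂ − (1 − ρ)μ) / ρ
X = (48.1680 − 0.240 × 65.8) / 0.760 = (48.1680 − 15.7920) / 0.760 = 32.3760 / 0.760 = 42.600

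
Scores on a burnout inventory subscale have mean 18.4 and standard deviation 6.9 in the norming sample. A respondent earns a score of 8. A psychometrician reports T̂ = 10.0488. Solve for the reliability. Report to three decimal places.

0.803

T̂ = ρX + (1 − ρ)μ  ⇒  T̂ − μ = ρ(X − μ)
ρ = (T̂ − μ)/(X − μ) = (10.0488 − 18.4) / (8 − 18.4) = -8.3512 / -10.4 = 0.80300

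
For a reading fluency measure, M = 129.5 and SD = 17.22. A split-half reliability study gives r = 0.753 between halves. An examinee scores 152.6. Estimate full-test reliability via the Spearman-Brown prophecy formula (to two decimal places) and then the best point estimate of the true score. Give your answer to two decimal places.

Spearman-Brown: ρ = 2r/(1 + r) = 2(0.753)/(1 + 0.753) = 1.5060/1.753 = 0.8591 → 0.86
T̂ = ρX + (1 − ρ)μ
  = 0.86 × 152.6 + 0.14 × 129.5
  = 131.236 + 18.130
  = 149.366
  ≈ 149.37

149.37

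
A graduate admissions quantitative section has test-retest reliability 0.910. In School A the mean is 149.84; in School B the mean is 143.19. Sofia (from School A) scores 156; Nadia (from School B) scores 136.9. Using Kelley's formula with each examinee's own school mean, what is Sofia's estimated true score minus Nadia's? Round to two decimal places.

17.98

T̂_Sofia = 0.910(156) + 0.090(149.84) = 155.4456
T̂_Nadia = 0.910(136.9) + 0.090(143.19) = 137.4661
Difference = 155.4456 − 137.4661 = 17.9795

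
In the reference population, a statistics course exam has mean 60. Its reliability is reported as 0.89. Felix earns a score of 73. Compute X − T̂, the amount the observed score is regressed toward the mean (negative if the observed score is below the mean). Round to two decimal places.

1.43

Regress the observed score toward the mean by the unreliability: T̂ = 0.89·73 + 0.11·60 = 64.97 + 6.60 = 71.5700.
X − T̂ = 73 − 71.570 = 1.430 → 1.43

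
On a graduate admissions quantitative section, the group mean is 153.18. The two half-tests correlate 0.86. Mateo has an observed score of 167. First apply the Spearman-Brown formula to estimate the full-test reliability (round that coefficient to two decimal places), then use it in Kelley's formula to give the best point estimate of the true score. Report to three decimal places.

Spearman-Brown: ρ = 2r/(1 + r) = 2(0.86)/(1 + 0.86) = 1.720/1.86 = 0.9247 → 0.92
T̂ = ρX + (1 − ρ)μ
  = 0.92 × 167 + 0.08 × 153.18
  = 153.64 + 12.2544
  = 165.8944
  ≈ 165.894

165.894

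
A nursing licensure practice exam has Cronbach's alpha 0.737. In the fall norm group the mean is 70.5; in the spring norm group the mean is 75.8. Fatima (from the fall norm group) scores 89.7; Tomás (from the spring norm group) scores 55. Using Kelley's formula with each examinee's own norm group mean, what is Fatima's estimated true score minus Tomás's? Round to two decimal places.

T̂_Fatima = 0.737(89.7) + 0.263(70.5) = 84.6504
T̂_Tomás = 0.737(55) + 0.263(75.8) = 60.4704
Difference = 84.6504 − 60.4704 = 24.1800

24.18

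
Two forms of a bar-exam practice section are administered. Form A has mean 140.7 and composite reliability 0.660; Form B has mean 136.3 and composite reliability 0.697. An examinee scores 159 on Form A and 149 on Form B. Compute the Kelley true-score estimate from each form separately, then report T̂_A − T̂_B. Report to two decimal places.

T̂_A = 0.660(159) + 0.340(140.7) = 152.7780
T̂_B = 0.697(149) + 0.303(136.3) = 145.1519
T̂_A − T̂_B = 7.6261

7.63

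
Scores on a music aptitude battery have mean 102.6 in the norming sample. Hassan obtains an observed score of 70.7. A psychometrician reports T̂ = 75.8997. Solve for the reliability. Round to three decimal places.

0.837

T̂ = ρX + (1 − ρ)μ  ⇒  T̂ − μ = ρ(X − μ)
ρ = (T̂ − μ)/(X − μ) = (75.8997 − 102.6) / (70.7 − 102.6) = -26.7003 / -31.9 = 0.83700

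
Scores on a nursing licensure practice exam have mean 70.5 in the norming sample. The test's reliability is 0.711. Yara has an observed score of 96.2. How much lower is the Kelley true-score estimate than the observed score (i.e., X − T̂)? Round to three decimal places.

7.427

T̂ = ρX + (1 − ρ)μ
  = 0.711 × 96.2 + 0.289 × 70.5
  = 68.3982 + 20.3745
  = 88.77270
  ≈ 88.7727
X − T̂ = 96.2 − 88.7727 = 7.4273 → 7.427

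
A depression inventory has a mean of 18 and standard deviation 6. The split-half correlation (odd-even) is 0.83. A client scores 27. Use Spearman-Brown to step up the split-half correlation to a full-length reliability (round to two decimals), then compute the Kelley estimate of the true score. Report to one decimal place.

26.2

Spearman-Brown: ρ = 2r/(1 + r) = 2(0.83)/(1 + 0.83) = 1.660/1.83 = 0.9071 → 0.91
T̂ = 0.91(27) + 0.09(18) = 24.57 + 1.62 = 26.19 → 26.2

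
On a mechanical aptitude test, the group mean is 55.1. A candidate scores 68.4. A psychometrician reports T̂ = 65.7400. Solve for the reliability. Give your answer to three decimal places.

T̂ = ρX + (1 − ρ)μ  ⇒  T̂ − μ = ρ(X − μ)
ρ = (T̂ − μ)/(X − μ) = (65.7400 − 55.1) / (68.4 − 55.1) = 10.6400 / 13.3 = 0.80000

0.800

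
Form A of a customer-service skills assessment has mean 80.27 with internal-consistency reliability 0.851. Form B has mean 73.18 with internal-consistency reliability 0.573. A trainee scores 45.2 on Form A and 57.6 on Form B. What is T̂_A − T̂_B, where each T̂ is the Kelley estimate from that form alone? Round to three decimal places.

T̂_A = 0.851(45.2) + 0.149(80.27) = 50.42543
T̂_B = 0.573(57.6) + 0.427(73.18) = 64.25266
T̂_A − T̂_B = -13.82723

-13.827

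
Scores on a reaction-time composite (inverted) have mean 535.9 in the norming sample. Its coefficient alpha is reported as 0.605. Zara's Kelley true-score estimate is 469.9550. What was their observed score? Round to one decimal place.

T̂ = ρX + (1 − ρ)μ  ⇒  X = (T̂ − (1 − ρ)μ) / ρ
X = (469.9550 − 0.395 × 535.9) / 0.605 = (469.9550 − 211.6805) / 0.605 = 258.2745 / 0.605 = 426.900

426.9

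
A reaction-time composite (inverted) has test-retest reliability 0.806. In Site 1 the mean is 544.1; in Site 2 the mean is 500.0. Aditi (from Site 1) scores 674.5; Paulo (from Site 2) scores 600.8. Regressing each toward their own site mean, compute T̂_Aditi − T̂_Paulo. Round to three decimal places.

T̂_Aditi = 0.806(674.5) + 0.194(544.1) = 649.20240
T̂_Paulo = 0.806(600.8) + 0.194(500.0) = 581.24480
Difference = 649.20240 − 581.24480 = 67.95760

67.958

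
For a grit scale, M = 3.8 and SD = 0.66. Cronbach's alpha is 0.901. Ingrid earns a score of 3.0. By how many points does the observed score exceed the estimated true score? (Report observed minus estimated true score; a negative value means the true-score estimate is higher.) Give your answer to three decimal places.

-0.079

Kelley's formula gives T̂ = 0.901·3.0 + 0.099·3.8 = 2.7030 + 0.3762 = 3.07920.
X − T̂ = 3.0 − 3.0792 = -0.0792 → -0.079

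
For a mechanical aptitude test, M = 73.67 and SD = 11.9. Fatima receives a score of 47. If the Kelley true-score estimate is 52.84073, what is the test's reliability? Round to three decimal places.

0.781

T̂ = ρX + (1 − ρ)μ  ⇒  T̂ − μ = ρ(X − μ)
ρ = (T̂ − μ)/(X − μ) = (52.84073 − 73.67) / (47 − 73.67) = -20.82927 / -26.67 = 0.78100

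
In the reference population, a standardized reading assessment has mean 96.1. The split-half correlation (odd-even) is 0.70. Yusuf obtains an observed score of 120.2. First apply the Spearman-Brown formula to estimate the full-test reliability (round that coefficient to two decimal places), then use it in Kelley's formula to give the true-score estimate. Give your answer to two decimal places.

115.86

Spearman-Brown: ρ = 2r/(1 + r) = 2(0.70)/(1 + 0.70) = 1.400/1.70 = 0.8235 → 0.82
T̂ = ρX + (1 − ρ)μ
  = 0.82 × 120.2 + 0.18 × 96.1
  = 98.564 + 17.298
  = 115.862
  ≈ 115.86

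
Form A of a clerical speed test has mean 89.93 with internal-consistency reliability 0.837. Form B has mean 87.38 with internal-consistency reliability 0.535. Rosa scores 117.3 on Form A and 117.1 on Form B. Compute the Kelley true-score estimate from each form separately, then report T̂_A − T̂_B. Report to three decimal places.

T̂_A = 0.837(117.3) + 0.163(89.93) = 112.83869
T̂_B = 0.535(117.1) + 0.465(87.38) = 103.28020
T̂_A − T̂_B = 9.55849

9.558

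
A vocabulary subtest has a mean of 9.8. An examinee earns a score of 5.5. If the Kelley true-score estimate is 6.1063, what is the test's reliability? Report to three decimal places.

T̂ = ρX + (1 − ρ)μ  ⇒  T̂ − μ = ρ(X − μ)
ρ = (T̂ − μ)/(X − μ) = (6.1063 − 9.8) / (5.5 − 9.8) = -3.6937 / -4.3 = 0.85900

0.859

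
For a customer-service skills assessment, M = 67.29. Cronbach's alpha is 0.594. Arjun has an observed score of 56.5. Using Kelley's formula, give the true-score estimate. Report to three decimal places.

60.881

T̂ = 0.594(56.5) + 0.406(67.29) = 33.5610 + 27.31974 = 60.8807 → 60.881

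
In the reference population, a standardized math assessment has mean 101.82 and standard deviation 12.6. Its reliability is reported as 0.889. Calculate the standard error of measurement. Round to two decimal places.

SEM = SD · √(1 − ρ) = 12.6 × √0.111 = 12.6 × 0.3332 = 4.198

4.20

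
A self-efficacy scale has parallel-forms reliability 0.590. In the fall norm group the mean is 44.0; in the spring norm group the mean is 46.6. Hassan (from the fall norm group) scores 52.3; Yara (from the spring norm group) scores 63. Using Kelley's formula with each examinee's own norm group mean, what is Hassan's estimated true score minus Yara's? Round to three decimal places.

-7.379

T̂_Hassan = 0.590(52.3) + 0.410(44.0) = 48.89700
T̂_Yara = 0.590(63) + 0.410(46.6) = 56.27600
Difference = 48.89700 − 56.27600 = -7.37900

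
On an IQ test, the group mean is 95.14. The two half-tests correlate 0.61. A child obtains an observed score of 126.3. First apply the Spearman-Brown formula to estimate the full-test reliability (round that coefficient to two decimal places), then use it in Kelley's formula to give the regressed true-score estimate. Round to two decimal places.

118.82

Spearman-Brown: ρ = 2r/(1 + r) = 2(0.61)/(1 + 0.61) = 1.220/1.61 = 0.7578 → 0.76
Kelley's formula gives T̂ = 0.76·126.3 + 0.24·95.14 = 95.988 + 22.8336 = 118.822.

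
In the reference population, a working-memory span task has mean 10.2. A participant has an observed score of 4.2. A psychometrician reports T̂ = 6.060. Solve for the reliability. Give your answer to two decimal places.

T̂ = ρX + (1 − ρ)μ  ⇒  T̂ − μ = ρ(X − μ)
ρ = (T̂ − μ)/(X − μ) = (6.060 − 10.2) / (4.2 − 10.2) = -4.140 / -6.0 = 0.6900

0.69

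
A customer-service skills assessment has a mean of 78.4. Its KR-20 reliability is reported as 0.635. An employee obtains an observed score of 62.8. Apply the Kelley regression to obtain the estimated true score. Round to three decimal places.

68.494

Weight the observed score by reliability and the mean by (1 − reliability): T̂ = 0.635·62.8 + 0.365·78.4 = 39.8780 + 28.6160 = 68.4940.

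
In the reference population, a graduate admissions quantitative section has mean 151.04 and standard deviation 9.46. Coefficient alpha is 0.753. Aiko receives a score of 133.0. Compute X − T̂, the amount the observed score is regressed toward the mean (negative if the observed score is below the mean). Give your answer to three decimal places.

T̂ = ρX + (1 − ρ)μ
  = 0.753 × 133.0 + 0.247 × 151.04
  = 100.1490 + 37.30688
  = 137.45588
  ≈ 137.4559
X − T̂ = 133.0 − 137.4559 = -4.4559 → -4.456

-4.456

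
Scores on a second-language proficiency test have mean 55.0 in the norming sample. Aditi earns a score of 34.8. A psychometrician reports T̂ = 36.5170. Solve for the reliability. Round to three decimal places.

T̂ = ρX + (1 − ρ)μ  ⇒  T̂ − μ = ρ(X − μ)
ρ = (T̂ − μ)/(X − μ) = (36.5170 − 55.0) / (34.8 − 55.0) = -18.4830 / -20.2 = 0.91500

0.915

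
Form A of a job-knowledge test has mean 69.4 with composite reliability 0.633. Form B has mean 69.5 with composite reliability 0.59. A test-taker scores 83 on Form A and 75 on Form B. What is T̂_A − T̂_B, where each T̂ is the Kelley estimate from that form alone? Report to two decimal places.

T̂_A = 0.633(83) + 0.367(69.4) = 78.0088
T̂_B = 0.59(75) + 0.41(69.5) = 72.7450
T̂_A − T̂_B = 5.2638

5.26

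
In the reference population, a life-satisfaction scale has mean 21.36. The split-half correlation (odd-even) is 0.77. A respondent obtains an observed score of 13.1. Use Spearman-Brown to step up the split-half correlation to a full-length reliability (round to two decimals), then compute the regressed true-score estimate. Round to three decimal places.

14.174

Spearman-Brown: ρ = 2r/(1 + r) = 2(0.77)/(1 + 0.77) = 1.540/1.77 = 0.8701 → 0.87
T̂ = ρX + (1 − ρ)μ
  = 0.87 × 13.1 + 0.13 × 21.36
  = 11.397 + 2.7768
  = 14.1738
  ≈ 14.174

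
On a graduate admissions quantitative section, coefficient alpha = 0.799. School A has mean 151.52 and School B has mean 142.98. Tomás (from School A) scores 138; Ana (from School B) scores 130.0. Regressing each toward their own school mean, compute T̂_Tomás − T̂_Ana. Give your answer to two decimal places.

T̂_Tomás = 0.799(138) + 0.201(151.52) = 140.7175
T̂_Ana = 0.799(130.0) + 0.201(142.98) = 132.6090
Difference = 140.7175 − 132.6090 = 8.1085

8.11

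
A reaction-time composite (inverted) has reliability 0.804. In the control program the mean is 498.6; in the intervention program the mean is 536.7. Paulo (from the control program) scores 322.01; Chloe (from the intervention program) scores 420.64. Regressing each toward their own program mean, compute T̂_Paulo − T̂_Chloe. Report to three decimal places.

-86.766

T̂_Paulo = 0.804(322.01) + 0.196(498.6) = 356.62164
T̂_Chloe = 0.804(420.64) + 0.196(536.7) = 443.38776
Difference = 356.62164 − 443.38776 = -86.76612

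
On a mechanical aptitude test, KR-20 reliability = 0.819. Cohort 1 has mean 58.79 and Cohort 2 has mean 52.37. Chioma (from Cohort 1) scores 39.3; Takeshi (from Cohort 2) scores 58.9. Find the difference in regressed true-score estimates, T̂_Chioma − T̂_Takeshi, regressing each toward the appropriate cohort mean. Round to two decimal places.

-14.89

T̂_Chioma = 0.819(39.3) + 0.181(58.79) = 42.8277
T̂_Takeshi = 0.819(58.9) + 0.181(52.37) = 57.7181
Difference = 42.8277 − 57.7181 = -14.8904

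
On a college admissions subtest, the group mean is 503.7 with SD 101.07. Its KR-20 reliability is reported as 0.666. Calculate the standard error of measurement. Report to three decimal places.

58.411

SEM = SD · √(1 − ρ) = 101.07 × √0.334 = 101.07 × 0.5779 = 58.4111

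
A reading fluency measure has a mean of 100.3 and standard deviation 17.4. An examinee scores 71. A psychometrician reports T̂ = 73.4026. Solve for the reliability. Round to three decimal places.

T̂ = ρX + (1 − ρ)μ  ⇒  T̂ − μ = ρ(X − μ)
ρ = (T̂ − μ)/(X − μ) = (73.4026 − 100.3) / (71 − 100.3) = -26.8974 / -29.3 = 0.91800

0.918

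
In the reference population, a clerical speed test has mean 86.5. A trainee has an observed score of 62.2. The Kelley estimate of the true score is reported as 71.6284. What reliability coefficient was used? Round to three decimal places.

T̂ = ρX + (1 − ρ)μ  ⇒  T̂ − μ = ρ(X − μ)
ρ = (T̂ − μ)/(X − μ) = (71.6284 − 86.5) / (62.2 − 86.5) = -14.8716 / -24.3 = 0.61200

0.612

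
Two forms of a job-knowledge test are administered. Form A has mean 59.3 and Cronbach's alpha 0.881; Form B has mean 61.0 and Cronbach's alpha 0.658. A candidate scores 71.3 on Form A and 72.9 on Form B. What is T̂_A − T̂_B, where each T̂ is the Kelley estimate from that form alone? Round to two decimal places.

T̂_A = 0.881(71.3) + 0.119(59.3) = 69.8720
T̂_B = 0.658(72.9) + 0.342(61.0) = 68.8302
T̂_A − T̂_B = 1.0418

1.04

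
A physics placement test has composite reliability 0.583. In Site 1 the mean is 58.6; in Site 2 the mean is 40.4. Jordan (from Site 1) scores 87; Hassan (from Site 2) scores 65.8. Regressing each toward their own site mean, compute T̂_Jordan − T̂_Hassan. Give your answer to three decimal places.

T̂_Jordan = 0.583(87) + 0.417(58.6) = 75.15720
T̂_Hassan = 0.583(65.8) + 0.417(40.4) = 55.20820
Difference = 75.15720 − 55.20820 = 19.94900

19.949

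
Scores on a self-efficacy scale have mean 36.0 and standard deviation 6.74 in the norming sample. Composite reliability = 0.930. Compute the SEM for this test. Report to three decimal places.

1.783

SEM = SD · √(1 − ρ) = 6.74 × √0.070 = 6.74 × 0.2646 = 1.7832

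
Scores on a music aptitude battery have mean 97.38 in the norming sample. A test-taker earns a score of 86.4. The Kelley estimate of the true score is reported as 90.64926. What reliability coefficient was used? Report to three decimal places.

T̂ = ρX + (1 − ρ)μ  ⇒  T̂ − μ = ρ(X − μ)
ρ = (T̂ − μ)/(X − μ) = (90.64926 − 97.38) / (86.4 − 97.38) = -6.73074 / -10.98 = 0.61300

0.613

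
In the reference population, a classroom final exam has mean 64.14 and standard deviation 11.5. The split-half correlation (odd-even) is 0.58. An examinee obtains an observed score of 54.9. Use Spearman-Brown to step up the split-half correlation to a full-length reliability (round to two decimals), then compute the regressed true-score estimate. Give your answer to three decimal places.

Spearman-Brown: ρ = 2r/(1 + r) = 2(0.58)/(1 + 0.58) = 1.160/1.58 = 0.7342 → 0.73
Regress the observed score toward the mean by the unreliability: T̂ = 0.73·54.9 + 0.27·64.14 = 40.077 + 17.3178 = 57.3948.

57.395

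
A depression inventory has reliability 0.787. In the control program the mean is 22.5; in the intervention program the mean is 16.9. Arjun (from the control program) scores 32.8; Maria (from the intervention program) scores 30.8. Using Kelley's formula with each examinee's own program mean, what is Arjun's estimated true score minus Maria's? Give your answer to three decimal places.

T̂_Arjun = 0.787(32.8) + 0.213(22.5) = 30.60610
T̂_Maria = 0.787(30.8) + 0.213(16.9) = 27.83930
Difference = 30.60610 − 27.83930 = 2.76680

2.767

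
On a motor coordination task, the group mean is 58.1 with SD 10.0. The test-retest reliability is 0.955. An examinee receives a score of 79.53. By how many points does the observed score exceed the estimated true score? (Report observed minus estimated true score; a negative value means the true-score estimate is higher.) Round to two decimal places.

Weight the observed score by reliability and the mean by (1 − reliability): T̂ = 0.955·79.53 + 0.045·58.1 = 75.95115 + 2.6145 = 78.5657.
X − T̂ = 79.53 − 78.566 = 0.964 → 0.96

0.96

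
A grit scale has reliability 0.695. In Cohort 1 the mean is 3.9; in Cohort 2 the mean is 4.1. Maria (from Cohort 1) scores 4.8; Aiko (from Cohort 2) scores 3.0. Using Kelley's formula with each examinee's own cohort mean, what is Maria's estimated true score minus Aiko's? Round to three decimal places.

T̂_Maria = 0.695(4.8) + 0.305(3.9) = 4.52550
T̂_Aiko = 0.695(3.0) + 0.305(4.1) = 3.33550
Difference = 4.52550 − 3.33550 = 1.19000

1.190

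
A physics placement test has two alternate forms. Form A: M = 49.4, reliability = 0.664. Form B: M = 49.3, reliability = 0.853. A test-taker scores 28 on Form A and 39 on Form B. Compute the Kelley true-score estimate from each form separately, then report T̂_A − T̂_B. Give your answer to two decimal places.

T̂_A = 0.664(28) + 0.336(49.4) = 35.1904
T̂_B = 0.853(39) + 0.147(49.3) = 40.5141
T̂_A − T̂_B = -5.3237

-5.32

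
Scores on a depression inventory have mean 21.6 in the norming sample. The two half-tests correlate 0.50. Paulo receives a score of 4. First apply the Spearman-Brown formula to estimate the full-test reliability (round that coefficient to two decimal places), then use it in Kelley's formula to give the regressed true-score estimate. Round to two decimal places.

Spearman-Brown: ρ = 2r/(1 + r) = 2(0.50)/(1 + 0.50) = 1.000/1.50 = 0.6667 → 0.67
Kelley's formula gives T̂ = 0.67·4 + 0.33·21.6 = 2.68 + 7.128 = 9.808.

9.81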